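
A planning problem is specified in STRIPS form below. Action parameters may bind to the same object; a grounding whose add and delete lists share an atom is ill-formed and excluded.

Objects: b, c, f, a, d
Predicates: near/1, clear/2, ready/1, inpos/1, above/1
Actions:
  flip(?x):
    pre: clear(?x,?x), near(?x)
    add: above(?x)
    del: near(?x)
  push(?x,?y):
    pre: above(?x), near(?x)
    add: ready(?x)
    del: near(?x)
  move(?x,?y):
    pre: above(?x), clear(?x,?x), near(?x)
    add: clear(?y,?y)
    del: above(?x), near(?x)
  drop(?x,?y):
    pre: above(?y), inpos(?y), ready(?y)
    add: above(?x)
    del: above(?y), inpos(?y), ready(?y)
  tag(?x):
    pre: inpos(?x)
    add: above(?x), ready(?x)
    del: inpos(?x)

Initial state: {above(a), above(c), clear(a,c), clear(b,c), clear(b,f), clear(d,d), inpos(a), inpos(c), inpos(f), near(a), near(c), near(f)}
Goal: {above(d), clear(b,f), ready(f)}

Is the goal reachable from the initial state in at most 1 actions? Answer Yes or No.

No

1. push(c,b)  →  {above(a), above(c), clear(a,c), clear(b,c), clear(b,f), clear(d,d), inpos(a), inpos(c), inpos(f), near(a), near(f), ready(c)}
2. drop(d,c)  →  {above(a), above(d), clear(a,c), clear(b,c), clear(b,f), clear(d,d), inpos(a), inpos(f), near(a), near(f)}
3. tag(f)  →  {above(a), above(d), above(f), clear(a,c), clear(b,c), clear(b,f), clear(d,d), inpos(a), near(a), near(f), ready(f)}
optimal plan length = 3; 3 > 1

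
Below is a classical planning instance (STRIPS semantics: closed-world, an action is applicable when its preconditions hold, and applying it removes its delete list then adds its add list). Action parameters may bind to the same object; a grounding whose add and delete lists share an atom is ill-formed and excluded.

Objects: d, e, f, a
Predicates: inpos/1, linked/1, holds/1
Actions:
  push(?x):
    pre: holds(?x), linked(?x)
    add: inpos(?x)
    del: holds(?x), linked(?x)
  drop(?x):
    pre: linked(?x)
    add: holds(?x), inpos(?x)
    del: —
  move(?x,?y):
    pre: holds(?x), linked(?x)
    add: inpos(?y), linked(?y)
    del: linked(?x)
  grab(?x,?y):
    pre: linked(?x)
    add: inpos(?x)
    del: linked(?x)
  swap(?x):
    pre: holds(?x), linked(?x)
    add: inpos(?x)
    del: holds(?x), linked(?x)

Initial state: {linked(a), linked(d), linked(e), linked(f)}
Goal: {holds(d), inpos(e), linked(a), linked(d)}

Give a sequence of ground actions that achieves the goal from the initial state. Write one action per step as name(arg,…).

drop(d); drop(e)

1. drop(d)  →  {holds(d), inpos(d), linked(a), linked(d), linked(e), linked(f)}
2. drop(e)  →  {holds(d), holds(e), inpos(d), inpos(e), linked(a), linked(d), linked(e), linked(f)}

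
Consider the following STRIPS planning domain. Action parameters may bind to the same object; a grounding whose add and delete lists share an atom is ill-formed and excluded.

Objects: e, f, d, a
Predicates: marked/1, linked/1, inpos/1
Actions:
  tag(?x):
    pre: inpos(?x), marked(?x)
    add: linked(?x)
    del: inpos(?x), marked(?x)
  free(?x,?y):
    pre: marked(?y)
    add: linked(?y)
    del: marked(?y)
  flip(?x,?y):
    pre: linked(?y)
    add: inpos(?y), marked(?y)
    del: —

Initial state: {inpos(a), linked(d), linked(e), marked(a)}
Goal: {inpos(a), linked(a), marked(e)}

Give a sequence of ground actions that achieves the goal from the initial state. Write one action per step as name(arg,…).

free(e,a); flip(e,e)

1. free(e,a)  →  {inpos(a), linked(a), linked(d), linked(e)}
2. flip(e,e)  →  {inpos(a), inpos(e), linked(a), linked(d), linked(e), marked(e)}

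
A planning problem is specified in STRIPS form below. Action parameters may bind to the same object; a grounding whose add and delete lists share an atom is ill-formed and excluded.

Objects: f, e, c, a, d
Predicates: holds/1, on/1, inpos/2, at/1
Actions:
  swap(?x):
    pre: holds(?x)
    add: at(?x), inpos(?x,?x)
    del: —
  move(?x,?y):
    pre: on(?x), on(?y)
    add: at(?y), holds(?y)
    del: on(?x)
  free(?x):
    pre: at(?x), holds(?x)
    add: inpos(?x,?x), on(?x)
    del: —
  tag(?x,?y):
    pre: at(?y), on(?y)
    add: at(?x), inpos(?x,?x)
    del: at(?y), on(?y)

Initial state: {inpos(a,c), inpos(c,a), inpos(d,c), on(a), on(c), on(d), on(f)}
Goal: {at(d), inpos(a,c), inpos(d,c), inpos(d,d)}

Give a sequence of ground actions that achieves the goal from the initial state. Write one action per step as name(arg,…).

1. move(f,c)  →  {at(c), holds(c), inpos(a,c), inpos(c,a), inpos(d,c), on(a), on(c), on(d)}
2. tag(d,c)  →  {at(d), holds(c), inpos(a,c), inpos(c,a), inpos(d,c), inpos(d,d), on(a), on(d)}

move(f,c); tag(d,c)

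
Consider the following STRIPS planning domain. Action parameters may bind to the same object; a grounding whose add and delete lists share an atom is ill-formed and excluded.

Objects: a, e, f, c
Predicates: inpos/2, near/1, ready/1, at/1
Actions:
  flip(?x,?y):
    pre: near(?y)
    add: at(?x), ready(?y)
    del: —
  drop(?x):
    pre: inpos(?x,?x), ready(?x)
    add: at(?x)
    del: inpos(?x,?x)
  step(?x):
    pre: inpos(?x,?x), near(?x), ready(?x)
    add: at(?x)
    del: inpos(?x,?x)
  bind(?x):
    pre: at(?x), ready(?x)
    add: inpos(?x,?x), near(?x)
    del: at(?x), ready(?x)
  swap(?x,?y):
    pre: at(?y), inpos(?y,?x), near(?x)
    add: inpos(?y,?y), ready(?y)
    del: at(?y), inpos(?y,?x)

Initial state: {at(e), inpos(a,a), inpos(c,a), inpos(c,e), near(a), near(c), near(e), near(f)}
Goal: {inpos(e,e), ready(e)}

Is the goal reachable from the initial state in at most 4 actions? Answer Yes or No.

1. flip(a,e)  →  {at(a), at(e), inpos(a,a), inpos(c,a), inpos(c,e), near(a), near(c), near(e), near(f), ready(e)}
2. bind(e)  →  {at(a), inpos(a,a), inpos(c,a), inpos(c,e), inpos(e,e), near(a), near(c), near(e), near(f)}
3. flip(a,e)  →  {at(a), inpos(a,a), inpos(c,a), inpos(c,e), inpos(e,e), near(a), near(c), near(e), near(f), ready(e)}
optimal plan length = 3; 3 ≤ 4

Yes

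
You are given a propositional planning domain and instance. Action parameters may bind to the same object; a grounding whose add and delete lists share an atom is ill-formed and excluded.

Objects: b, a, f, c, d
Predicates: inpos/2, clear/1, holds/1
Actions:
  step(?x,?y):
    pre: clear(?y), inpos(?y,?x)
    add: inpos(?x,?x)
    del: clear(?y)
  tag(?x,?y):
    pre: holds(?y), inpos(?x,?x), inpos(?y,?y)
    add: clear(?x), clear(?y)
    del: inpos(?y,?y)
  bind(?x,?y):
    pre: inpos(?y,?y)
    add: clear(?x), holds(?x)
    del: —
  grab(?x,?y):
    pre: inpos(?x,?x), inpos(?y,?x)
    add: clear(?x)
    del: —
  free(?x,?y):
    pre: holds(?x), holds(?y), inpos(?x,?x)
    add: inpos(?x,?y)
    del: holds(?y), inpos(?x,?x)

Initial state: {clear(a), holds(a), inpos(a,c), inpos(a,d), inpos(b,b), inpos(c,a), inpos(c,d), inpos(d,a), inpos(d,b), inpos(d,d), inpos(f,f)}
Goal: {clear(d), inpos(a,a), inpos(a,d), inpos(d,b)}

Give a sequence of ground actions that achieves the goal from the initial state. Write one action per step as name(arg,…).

1. bind(c,b)  →  {clear(a), clear(c), holds(a), holds(c), inpos(a,c), inpos(a,d), inpos(b,b), inpos(c,a), inpos(c,d), inpos(d,a), inpos(d,b), inpos(d,d), inpos(f,f)}
2. step(a,c)  →  {clear(a), holds(a), holds(c), inpos(a,a), inpos(a,c), inpos(a,d), inpos(b,b), inpos(c,a), inpos(c,d), inpos(d,a), inpos(d,b), inpos(d,d), inpos(f,f)}
3. bind(d,b)  →  {clear(a), clear(d), holds(a), holds(c), holds(d), inpos(a,a), inpos(a,c), inpos(a,d), inpos(b,b), inpos(c,a), inpos(c,d), inpos(d,a), inpos(d,b), inpos(d,d), inpos(f,f)}

bind(c,b); step(a,c); bind(d,b)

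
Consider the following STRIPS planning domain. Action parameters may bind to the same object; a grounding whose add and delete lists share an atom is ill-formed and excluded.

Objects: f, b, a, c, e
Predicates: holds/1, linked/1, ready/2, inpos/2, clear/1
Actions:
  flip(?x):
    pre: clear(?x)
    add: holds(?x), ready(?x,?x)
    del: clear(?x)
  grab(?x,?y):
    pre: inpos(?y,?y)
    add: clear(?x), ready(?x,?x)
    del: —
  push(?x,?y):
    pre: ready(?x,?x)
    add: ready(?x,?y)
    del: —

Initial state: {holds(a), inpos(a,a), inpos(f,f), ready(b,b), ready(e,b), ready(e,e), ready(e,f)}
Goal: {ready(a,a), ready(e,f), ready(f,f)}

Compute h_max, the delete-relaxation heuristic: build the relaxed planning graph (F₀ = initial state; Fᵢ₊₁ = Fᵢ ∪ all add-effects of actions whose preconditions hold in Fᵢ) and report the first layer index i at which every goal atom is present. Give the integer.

F0 = init (7 atoms)
F1 = F0 ∪ {clear(a), clear(b), clear(c), clear(e), clear(f), ready(a,a), ready(b,a), ready(b,c), ready(b,e), ready(b,f), ready(c,c), ready(e,a), ready(e,c), ready(f,f)}  (21 atoms)
goal ⊆ F1  ⇒  h_max = 1

1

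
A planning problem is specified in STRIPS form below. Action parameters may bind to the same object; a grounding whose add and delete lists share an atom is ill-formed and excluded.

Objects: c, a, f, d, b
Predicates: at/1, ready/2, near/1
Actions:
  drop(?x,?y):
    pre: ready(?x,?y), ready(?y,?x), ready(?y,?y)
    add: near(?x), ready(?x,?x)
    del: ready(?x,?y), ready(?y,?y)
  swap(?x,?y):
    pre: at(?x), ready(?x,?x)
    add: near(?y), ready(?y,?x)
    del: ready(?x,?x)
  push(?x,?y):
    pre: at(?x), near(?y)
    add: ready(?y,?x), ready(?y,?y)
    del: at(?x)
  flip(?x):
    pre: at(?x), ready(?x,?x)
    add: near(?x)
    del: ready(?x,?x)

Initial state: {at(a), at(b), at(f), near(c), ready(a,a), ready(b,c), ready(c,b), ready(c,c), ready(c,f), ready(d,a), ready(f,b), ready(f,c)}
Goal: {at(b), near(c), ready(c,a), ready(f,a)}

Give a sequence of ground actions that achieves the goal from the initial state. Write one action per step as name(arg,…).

swap(a,f); push(a,c)

1. swap(a,f)  →  {at(a), at(b), at(f), near(c), near(f), ready(b,c), ready(c,b), ready(c,c), ready(c,f), ready(d,a), ready(f,a), ready(f,b), ready(f,c)}
2. push(a,c)  →  {at(b), at(f), near(c), near(f), ready(b,c), ready(c,a), ready(c,b), ready(c,c), ready(c,f), ready(d,a), ready(f,a), ready(f,b), ready(f,c)}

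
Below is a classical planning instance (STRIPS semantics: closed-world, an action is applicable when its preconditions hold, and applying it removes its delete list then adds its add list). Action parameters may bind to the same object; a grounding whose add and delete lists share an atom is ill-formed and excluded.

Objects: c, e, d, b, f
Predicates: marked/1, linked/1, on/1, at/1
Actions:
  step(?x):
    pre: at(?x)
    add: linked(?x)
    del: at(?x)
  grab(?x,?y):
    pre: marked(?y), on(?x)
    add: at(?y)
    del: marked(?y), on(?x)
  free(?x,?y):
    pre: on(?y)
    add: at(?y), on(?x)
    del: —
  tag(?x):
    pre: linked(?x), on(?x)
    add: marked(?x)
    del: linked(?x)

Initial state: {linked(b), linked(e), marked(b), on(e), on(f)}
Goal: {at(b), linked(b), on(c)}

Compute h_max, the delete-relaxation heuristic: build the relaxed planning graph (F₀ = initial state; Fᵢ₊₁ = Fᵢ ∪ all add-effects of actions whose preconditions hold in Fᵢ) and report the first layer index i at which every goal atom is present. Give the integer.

1

F0 = init (5 atoms)
F1 = F0 ∪ {at(b), at(e), at(f), marked(e), on(b), on(c), on(d)}  (12 atoms)
goal ⊆ F1  ⇒  h_max = 1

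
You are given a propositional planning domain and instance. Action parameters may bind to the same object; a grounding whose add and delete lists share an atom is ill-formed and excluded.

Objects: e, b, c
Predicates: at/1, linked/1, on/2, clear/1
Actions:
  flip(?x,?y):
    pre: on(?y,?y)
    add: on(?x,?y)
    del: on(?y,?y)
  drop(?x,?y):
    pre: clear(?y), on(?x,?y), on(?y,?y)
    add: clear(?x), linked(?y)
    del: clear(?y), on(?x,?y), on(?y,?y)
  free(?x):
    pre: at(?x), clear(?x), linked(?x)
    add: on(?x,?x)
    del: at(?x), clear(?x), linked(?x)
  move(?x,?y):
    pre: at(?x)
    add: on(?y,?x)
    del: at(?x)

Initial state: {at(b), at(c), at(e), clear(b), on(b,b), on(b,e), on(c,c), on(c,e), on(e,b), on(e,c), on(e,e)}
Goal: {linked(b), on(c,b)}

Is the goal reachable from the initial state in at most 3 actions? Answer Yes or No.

Yes

1. drop(e,b)  →  {at(b), at(c), at(e), clear(e), linked(b), on(b,e), on(c,c), on(c,e), on(e,c), on(e,e)}
2. move(b,c)  →  {at(c), at(e), clear(e), linked(b), on(b,e), on(c,b), on(c,c), on(c,e), on(e,c), on(e,e)}
optimal plan length = 2; 2 ≤ 3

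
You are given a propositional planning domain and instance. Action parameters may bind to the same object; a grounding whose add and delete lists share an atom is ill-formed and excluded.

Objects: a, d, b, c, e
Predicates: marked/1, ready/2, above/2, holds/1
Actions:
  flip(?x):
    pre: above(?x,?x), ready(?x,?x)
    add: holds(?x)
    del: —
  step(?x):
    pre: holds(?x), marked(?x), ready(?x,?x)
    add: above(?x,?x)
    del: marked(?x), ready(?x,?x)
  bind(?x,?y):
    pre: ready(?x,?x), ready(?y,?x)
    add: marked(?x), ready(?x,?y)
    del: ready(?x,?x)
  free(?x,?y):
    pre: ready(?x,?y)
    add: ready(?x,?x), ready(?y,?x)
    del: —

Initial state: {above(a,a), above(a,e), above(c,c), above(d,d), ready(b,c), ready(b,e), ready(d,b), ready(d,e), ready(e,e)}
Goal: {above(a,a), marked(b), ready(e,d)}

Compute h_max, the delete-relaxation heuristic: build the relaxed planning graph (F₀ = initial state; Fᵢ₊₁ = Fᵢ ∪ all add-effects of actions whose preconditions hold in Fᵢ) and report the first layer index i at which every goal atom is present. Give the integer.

2

F0 = init (9 atoms)
F1 = F0 ∪ {marked(e), ready(b,b), ready(b,d), ready(c,b), ready(d,d), ready(e,b), ready(e,d)}  (16 atoms)
F2 = F1 ∪ {holds(d), marked(b), marked(d), ready(c,c)}  (20 atoms)
goal ⊆ F2  ⇒  h_max = 2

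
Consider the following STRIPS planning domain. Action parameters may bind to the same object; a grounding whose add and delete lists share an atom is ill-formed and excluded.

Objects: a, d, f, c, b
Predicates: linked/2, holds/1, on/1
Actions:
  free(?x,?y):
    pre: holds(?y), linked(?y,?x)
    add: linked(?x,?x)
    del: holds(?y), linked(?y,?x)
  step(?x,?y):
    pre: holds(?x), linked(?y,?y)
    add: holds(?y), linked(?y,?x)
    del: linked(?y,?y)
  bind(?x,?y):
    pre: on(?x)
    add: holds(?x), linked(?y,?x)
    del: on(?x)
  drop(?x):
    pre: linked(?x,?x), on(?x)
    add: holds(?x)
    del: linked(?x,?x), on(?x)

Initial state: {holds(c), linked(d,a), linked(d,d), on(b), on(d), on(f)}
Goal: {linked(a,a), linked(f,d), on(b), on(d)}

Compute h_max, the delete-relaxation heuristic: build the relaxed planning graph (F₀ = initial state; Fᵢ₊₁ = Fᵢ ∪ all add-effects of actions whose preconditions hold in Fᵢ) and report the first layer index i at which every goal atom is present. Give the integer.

F0 = init (6 atoms)
F1 = F0 ∪ {holds(b), holds(d), holds(f), linked(a,b), linked(a,d), linked(a,f), linked(b,b), linked(b,d), linked(b,f), linked(c,b), linked(c,d), linked(c,f), linked(d,b), linked(d,c), linked(d,f), linked(f,b), linked(f,d), linked(f,f)}  (24 atoms)
F2 = F1 ∪ {linked(a,a), linked(b,c), linked(c,c), linked(f,c)}  (28 atoms)
goal ⊆ F2  ⇒  h_max = 2

2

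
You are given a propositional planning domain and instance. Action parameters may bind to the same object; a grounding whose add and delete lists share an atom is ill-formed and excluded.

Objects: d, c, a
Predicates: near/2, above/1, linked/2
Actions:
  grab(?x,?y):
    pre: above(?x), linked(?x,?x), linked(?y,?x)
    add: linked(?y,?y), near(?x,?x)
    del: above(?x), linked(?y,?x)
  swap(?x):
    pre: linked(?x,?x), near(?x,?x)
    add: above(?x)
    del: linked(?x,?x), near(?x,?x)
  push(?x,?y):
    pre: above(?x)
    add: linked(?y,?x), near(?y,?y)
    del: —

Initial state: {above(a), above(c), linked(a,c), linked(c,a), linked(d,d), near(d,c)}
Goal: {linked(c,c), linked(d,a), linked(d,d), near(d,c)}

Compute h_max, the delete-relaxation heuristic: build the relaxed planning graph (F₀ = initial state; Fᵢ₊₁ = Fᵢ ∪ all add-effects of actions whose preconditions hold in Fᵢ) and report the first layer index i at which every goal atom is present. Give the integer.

1

F0 = init (6 atoms)
F1 = F0 ∪ {linked(a,a), linked(c,c), linked(d,a), linked(d,c), near(a,a), near(c,c), near(d,d)}  (13 atoms)
goal ⊆ F1  ⇒  h_max = 1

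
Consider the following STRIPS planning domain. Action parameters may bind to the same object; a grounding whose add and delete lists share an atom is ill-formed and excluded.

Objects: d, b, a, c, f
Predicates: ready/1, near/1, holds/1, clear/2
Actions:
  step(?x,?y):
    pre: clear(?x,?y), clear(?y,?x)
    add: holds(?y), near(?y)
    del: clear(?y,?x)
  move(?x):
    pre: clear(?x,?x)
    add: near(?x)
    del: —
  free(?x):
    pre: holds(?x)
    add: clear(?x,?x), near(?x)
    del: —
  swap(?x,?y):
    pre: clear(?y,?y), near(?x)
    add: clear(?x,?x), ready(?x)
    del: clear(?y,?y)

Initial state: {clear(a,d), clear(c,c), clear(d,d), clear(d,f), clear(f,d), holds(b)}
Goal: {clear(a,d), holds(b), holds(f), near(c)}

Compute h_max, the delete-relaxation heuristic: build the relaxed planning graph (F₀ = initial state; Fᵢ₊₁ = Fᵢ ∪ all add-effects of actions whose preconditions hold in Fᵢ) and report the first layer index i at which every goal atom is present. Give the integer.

F0 = init (6 atoms)
F1 = F0 ∪ {clear(b,b), holds(c), holds(d), holds(f), near(b), near(c), near(d), near(f)}  (14 atoms)
goal ⊆ F1  ⇒  h_max = 1

1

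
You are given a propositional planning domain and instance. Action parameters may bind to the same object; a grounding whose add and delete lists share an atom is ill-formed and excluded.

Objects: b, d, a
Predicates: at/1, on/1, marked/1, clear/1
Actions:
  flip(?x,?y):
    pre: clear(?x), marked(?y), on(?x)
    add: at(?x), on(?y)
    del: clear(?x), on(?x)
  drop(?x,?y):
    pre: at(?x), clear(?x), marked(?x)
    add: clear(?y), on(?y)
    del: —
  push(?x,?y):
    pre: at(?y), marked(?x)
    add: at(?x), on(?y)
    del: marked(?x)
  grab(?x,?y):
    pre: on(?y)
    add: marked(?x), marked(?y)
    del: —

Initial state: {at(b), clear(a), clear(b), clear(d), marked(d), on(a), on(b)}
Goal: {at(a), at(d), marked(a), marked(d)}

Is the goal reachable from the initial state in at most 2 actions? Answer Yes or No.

1. flip(a,d)  →  {at(a), at(b), clear(b), clear(d), marked(d), on(b), on(d)}
2. push(d,b)  →  {at(a), at(b), at(d), clear(b), clear(d), on(b), on(d)}
3. grab(a,d)  →  {at(a), at(b), at(d), clear(b), clear(d), marked(a), marked(d), on(b), on(d)}
optimal plan length = 3; 3 > 2

No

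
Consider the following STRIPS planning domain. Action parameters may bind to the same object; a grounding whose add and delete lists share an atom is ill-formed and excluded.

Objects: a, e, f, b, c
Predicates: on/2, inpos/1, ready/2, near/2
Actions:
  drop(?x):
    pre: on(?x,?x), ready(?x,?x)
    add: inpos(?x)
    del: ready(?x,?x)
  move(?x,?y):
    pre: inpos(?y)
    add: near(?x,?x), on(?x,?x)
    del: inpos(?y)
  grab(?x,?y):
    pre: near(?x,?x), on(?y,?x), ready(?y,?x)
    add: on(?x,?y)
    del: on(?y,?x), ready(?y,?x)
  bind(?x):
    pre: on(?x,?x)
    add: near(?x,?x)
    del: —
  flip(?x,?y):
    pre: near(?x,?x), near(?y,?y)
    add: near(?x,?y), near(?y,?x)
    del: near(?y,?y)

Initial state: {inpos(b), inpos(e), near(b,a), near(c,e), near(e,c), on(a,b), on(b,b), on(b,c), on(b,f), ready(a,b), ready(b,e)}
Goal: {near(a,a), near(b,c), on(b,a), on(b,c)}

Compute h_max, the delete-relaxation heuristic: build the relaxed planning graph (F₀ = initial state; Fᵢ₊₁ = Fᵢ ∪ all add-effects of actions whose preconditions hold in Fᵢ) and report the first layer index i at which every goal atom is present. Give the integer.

F0 = init (11 atoms)
F1 = F0 ∪ {near(a,a), near(b,b), near(c,c), near(e,e), near(f,f), on(a,a), on(c,c), on(e,e), on(f,f)}  (20 atoms)
F2 = F1 ∪ {near(a,b), near(a,c), near(a,e), near(a,f), near(b,c), near(b,e), near(b,f), near(c,a), near(c,b), near(c,f), near(e,a), near(e,b), near(e,f), near(f,a), near(f,b), near(f,c), near(f,e), on(b,a)}  (38 atoms)
goal ⊆ F2  ⇒  h_max = 2

2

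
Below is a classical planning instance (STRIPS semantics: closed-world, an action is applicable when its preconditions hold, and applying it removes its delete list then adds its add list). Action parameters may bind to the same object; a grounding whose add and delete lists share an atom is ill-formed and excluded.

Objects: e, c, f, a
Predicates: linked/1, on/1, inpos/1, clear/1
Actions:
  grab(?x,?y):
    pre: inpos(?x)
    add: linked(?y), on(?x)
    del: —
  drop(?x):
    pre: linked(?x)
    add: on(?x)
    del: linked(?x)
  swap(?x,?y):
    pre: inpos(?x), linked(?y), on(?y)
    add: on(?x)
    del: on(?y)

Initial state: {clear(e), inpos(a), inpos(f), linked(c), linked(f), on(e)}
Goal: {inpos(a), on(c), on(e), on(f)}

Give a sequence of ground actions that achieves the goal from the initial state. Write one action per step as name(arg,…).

1. grab(f,e)  →  {clear(e), inpos(a), inpos(f), linked(c), linked(e), linked(f), on(e), on(f)}
2. drop(c)  →  {clear(e), inpos(a), inpos(f), linked(e), linked(f), on(c), on(e), on(f)}

grab(f,e); drop(c)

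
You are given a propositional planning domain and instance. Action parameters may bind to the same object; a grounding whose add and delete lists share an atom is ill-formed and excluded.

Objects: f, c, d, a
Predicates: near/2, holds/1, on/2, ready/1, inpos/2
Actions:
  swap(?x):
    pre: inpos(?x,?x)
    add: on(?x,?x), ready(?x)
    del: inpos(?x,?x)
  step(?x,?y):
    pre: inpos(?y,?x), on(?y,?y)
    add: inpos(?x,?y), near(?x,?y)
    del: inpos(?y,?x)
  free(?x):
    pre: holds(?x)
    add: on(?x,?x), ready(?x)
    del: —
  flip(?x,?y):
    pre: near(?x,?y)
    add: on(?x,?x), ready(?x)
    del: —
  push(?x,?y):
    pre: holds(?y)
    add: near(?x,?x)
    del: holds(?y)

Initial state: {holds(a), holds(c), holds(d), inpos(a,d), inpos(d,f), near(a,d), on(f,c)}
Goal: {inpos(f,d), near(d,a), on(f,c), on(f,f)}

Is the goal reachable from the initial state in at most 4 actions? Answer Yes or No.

No

1. free(d)  →  {holds(a), holds(c), holds(d), inpos(a,d), inpos(d,f), near(a,d), on(d,d), on(f,c), ready(d)}
2. step(f,d)  →  {holds(a), holds(c), holds(d), inpos(a,d), inpos(f,d), near(a,d), near(f,d), on(d,d), on(f,c), ready(d)}
3. free(a)  →  {holds(a), holds(c), holds(d), inpos(a,d), inpos(f,d), near(a,d), near(f,d), on(a,a), on(d,d), on(f,c), ready(a), ready(d)}
4. step(d,a)  →  {holds(a), holds(c), holds(d), inpos(d,a), inpos(f,d), near(a,d), near(d,a), near(f,d), on(a,a), on(d,d), on(f,c), ready(a), ready(d)}
5. flip(f,d)  →  {holds(a), holds(c), holds(d), inpos(d,a), inpos(f,d), near(a,d), near(d,a), near(f,d), on(a,a), on(d,d), on(f,c), on(f,f), ready(a), ready(d), ready(f)}
optimal plan length = 5; 5 > 4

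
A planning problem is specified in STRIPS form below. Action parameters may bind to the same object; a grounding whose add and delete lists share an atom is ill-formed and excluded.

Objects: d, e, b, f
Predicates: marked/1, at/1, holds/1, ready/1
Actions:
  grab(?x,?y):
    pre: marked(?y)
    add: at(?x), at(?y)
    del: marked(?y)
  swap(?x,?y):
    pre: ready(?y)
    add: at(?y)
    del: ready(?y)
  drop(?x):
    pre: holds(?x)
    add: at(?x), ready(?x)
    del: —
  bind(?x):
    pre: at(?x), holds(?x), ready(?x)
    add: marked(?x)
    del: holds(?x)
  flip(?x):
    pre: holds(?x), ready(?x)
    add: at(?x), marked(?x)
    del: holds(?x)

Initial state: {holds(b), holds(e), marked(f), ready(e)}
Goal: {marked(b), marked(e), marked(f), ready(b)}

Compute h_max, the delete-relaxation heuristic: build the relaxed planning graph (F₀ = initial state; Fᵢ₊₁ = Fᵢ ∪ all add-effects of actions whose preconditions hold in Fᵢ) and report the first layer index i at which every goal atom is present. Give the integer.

F0 = init (4 atoms)
F1 = F0 ∪ {at(b), at(d), at(e), at(f), marked(e), ready(b)}  (10 atoms)
F2 = F1 ∪ {marked(b)}  (11 atoms)
goal ⊆ F2  ⇒  h_max = 2

2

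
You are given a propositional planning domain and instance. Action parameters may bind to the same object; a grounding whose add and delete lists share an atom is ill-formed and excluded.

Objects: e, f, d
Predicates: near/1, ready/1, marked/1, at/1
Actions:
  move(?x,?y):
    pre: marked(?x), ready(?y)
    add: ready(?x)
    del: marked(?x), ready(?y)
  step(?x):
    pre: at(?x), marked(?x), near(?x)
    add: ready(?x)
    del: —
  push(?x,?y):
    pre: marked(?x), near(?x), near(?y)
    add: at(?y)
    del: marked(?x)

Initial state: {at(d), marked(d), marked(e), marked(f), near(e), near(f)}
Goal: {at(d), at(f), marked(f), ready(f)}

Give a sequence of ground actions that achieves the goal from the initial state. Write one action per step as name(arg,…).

push(e,f); step(f)

1. push(e,f)  →  {at(d), at(f), marked(d), marked(f), near(e), near(f)}
2. step(f)  →  {at(d), at(f), marked(d), marked(f), near(e), near(f), ready(f)}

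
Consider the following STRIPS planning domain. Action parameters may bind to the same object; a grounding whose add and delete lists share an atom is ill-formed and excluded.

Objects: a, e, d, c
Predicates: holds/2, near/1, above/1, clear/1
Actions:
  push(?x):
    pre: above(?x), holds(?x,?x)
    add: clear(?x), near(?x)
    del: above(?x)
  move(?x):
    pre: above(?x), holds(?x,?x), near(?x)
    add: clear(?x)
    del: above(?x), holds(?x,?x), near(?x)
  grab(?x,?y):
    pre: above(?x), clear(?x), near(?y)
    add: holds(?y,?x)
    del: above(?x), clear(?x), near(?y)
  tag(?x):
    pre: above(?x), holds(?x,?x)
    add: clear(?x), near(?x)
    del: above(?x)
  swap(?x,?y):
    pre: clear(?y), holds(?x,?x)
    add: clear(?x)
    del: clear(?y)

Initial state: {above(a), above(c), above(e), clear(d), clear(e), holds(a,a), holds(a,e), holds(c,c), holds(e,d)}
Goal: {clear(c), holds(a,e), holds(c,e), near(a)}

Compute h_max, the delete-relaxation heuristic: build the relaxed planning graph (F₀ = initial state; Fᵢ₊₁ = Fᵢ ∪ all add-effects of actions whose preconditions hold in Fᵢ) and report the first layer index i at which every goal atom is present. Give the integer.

2

F0 = init (9 atoms)
F1 = F0 ∪ {clear(a), clear(c), near(a), near(c)}  (13 atoms)
F2 = F1 ∪ {holds(a,c), holds(c,a), holds(c,e)}  (16 atoms)
goal ⊆ F2  ⇒  h_max = 2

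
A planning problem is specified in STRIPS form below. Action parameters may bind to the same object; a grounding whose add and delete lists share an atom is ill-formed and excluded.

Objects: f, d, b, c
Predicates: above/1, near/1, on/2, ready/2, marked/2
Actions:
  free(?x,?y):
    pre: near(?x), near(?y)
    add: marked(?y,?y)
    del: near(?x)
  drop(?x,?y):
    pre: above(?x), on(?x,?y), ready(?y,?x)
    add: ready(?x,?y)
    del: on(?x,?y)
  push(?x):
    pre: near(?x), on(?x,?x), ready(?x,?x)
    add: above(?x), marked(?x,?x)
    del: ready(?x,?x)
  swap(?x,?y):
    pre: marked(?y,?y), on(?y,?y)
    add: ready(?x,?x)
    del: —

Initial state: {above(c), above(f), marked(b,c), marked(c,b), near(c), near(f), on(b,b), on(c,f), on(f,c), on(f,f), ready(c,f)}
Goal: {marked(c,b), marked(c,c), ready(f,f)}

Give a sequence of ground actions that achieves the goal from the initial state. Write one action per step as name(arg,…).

free(f,f); free(c,c); swap(f,f)

1. free(f,f)  →  {above(c), above(f), marked(b,c), marked(c,b), marked(f,f), near(c), on(b,b), on(c,f), on(f,c), on(f,f), ready(c,f)}
2. free(c,c)  →  {above(c), above(f), marked(b,c), marked(c,b), marked(c,c), marked(f,f), on(b,b), on(c,f), on(f,c), on(f,f), ready(c,f)}
3. swap(f,f)  →  {above(c), above(f), marked(b,c), marked(c,b), marked(c,c), marked(f,f), on(b,b), on(c,f), on(f,c), on(f,f), ready(c,f), ready(f,f)}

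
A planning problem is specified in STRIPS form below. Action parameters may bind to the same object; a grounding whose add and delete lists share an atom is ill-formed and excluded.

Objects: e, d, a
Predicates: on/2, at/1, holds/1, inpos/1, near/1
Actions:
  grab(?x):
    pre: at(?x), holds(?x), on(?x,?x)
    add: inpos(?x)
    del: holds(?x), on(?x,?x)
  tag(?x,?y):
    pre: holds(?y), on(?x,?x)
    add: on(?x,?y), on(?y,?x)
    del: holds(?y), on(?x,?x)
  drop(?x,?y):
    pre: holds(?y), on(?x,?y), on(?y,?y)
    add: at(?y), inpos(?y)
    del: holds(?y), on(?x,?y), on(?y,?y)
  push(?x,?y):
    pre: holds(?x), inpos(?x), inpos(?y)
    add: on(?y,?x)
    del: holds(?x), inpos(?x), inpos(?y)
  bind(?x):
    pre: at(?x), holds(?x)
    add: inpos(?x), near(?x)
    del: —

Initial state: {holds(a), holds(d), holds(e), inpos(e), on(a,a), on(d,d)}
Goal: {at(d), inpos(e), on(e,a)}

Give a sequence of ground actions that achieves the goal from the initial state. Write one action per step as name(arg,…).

tag(a,e); drop(d,d)

1. tag(a,e)  →  {holds(a), holds(d), inpos(e), on(a,e), on(d,d), on(e,a)}
2. drop(d,d)  →  {at(d), holds(a), inpos(d), inpos(e), on(a,e), on(e,a)}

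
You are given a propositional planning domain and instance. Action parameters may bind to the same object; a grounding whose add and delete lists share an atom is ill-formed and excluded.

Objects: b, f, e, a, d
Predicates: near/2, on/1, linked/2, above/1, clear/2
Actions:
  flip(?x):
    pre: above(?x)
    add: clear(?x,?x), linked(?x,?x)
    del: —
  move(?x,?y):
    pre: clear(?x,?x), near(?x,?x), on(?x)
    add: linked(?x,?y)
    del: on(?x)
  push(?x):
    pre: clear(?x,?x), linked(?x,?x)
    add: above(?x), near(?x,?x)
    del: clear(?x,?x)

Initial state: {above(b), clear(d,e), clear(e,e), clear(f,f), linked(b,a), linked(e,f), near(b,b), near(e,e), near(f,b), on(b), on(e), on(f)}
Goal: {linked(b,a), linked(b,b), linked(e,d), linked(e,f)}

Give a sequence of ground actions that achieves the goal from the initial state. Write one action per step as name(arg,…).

1. flip(b)  →  {above(b), clear(b,b), clear(d,e), clear(e,e), clear(f,f), linked(b,a), linked(b,b), linked(e,f), near(b,b), near(e,e), near(f,b), on(b), on(e), on(f)}
2. move(e,d)  →  {above(b), clear(b,b), clear(d,e), clear(e,e), clear(f,f), linked(b,a), linked(b,b), linked(e,d), linked(e,f), near(b,b), near(e,e), near(f,b), on(b), on(f)}

flip(b); move(e,d)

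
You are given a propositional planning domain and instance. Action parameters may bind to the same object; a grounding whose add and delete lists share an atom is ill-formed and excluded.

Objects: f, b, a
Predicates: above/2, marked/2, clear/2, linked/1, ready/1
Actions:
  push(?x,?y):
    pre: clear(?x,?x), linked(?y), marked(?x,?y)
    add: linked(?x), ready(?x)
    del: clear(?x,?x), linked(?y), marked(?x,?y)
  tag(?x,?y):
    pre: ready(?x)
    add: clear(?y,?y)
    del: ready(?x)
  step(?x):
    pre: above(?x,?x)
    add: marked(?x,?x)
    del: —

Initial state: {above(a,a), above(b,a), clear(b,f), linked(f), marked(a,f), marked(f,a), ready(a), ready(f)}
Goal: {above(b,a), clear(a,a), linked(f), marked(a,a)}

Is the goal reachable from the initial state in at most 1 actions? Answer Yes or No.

1. tag(f,a)  →  {above(a,a), above(b,a), clear(a,a), clear(b,f), linked(f), marked(a,f), marked(f,a), ready(a)}
2. step(a)  →  {above(a,a), above(b,a), clear(a,a), clear(b,f), linked(f), marked(a,a), marked(a,f), marked(f,a), ready(a)}
optimal plan length = 2; 2 > 1

No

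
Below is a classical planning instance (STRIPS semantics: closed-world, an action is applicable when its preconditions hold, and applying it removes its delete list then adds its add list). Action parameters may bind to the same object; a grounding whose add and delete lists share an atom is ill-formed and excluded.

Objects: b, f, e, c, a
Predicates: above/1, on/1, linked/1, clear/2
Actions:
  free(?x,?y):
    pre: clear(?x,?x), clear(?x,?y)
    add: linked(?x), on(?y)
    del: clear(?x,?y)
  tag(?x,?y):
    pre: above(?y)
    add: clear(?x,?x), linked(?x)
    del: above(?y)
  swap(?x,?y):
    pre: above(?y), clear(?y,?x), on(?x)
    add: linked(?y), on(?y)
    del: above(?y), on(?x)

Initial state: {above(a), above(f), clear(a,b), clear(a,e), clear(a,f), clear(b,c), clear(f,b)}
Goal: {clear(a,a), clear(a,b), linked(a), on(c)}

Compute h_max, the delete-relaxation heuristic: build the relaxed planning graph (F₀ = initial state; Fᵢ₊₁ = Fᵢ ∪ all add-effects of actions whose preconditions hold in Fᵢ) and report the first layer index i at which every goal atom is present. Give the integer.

F0 = init (7 atoms)
F1 = F0 ∪ {clear(a,a), clear(b,b), clear(c,c), clear(e,e), clear(f,f), linked(a), linked(b), linked(c), linked(e), linked(f)}  (17 atoms)
F2 = F1 ∪ {on(a), on(b), on(c), on(e), on(f)}  (22 atoms)
goal ⊆ F2  ⇒  h_max = 2

2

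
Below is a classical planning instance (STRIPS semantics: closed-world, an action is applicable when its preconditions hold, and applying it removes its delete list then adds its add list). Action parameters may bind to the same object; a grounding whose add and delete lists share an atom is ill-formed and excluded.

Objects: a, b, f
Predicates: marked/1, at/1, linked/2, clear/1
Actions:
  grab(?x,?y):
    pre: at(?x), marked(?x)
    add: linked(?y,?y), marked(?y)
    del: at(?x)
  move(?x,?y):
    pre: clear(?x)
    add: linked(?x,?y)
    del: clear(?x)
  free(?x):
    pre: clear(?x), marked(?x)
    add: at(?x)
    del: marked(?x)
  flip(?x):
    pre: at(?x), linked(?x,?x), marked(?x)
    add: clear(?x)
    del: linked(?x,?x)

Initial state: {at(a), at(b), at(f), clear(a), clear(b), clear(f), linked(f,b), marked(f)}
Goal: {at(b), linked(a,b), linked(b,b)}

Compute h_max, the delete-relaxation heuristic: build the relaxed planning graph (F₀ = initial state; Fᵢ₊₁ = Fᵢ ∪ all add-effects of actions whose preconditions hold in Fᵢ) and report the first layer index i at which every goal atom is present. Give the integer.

F0 = init (8 atoms)
F1 = F0 ∪ {linked(a,a), linked(a,b), linked(a,f), linked(b,a), linked(b,b), linked(b,f), linked(f,a), linked(f,f), marked(a), marked(b)}  (18 atoms)
goal ⊆ F1  ⇒  h_max = 1

1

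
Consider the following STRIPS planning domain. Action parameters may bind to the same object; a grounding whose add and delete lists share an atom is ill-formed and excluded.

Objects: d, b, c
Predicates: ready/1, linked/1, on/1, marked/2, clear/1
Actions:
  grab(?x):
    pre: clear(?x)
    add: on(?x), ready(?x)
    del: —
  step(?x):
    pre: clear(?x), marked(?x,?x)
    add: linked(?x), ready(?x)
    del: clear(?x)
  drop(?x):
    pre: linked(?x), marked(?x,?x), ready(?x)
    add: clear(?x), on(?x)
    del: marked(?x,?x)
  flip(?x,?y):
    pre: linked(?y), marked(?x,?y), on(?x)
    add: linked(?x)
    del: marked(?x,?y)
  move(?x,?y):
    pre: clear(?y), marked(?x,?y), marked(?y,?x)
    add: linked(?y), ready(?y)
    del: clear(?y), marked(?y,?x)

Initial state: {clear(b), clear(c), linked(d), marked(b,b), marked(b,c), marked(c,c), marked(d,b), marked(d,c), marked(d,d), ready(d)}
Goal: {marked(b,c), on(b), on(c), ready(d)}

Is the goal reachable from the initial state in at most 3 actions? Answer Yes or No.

Yes

1. grab(b)  →  {clear(b), clear(c), linked(d), marked(b,b), marked(b,c), marked(c,c), marked(d,b), marked(d,c), marked(d,d), on(b), ready(b), ready(d)}
2. grab(c)  →  {clear(b), clear(c), linked(d), marked(b,b), marked(b,c), marked(c,c), marked(d,b), marked(d,c), marked(d,d), on(b), on(c), ready(b), ready(c), ready(d)}
optimal plan length = 2; 2 ≤ 3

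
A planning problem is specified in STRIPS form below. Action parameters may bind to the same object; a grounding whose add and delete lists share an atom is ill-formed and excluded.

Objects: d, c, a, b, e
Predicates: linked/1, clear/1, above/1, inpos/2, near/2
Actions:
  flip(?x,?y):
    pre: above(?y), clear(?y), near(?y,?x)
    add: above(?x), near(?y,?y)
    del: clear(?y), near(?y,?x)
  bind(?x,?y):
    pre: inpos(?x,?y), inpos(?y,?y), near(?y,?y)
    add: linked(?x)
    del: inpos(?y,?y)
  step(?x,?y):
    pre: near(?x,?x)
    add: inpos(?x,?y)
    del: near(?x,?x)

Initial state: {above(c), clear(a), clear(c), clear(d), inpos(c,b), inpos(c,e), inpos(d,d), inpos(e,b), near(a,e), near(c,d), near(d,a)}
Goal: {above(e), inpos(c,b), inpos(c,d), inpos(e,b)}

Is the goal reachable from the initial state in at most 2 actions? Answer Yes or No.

No

1. flip(d,c)  →  {above(c), above(d), clear(a), clear(d), inpos(c,b), inpos(c,e), inpos(d,d), inpos(e,b), near(a,e), near(c,c), near(d,a)}
2. flip(a,d)  →  {above(a), above(c), above(d), clear(a), inpos(c,b), inpos(c,e), inpos(d,d), inpos(e,b), near(a,e), near(c,c), near(d,d)}
3. flip(e,a)  →  {above(a), above(c), above(d), above(e), inpos(c,b), inpos(c,e), inpos(d,d), inpos(e,b), near(a,a), near(c,c), near(d,d)}
4. step(c,d)  →  {above(a), above(c), above(d), above(e), inpos(c,b), inpos(c,d), inpos(c,e), inpos(d,d), inpos(e,b), near(a,a), near(d,d)}
optimal plan length = 4; 4 > 2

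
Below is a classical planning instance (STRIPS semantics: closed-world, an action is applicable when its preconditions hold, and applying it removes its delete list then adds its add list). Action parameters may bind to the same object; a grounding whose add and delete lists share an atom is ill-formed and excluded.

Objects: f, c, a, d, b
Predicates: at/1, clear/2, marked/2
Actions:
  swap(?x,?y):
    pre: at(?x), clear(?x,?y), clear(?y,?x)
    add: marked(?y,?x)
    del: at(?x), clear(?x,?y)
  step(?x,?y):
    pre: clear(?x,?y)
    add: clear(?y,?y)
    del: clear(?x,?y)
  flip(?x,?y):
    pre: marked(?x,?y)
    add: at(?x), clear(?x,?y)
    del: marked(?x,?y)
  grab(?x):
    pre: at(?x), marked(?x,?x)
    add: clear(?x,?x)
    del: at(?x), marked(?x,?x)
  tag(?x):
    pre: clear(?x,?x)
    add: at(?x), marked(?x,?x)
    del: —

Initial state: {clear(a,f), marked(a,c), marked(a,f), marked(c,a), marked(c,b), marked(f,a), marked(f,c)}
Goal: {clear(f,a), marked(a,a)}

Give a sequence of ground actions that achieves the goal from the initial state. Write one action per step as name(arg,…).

1. flip(f,a)  →  {at(f), clear(a,f), clear(f,a), marked(a,c), marked(a,f), marked(c,a), marked(c,b), marked(f,c)}
2. flip(c,a)  →  {at(c), at(f), clear(a,f), clear(c,a), clear(f,a), marked(a,c), marked(a,f), marked(c,b), marked(f,c)}
3. step(c,a)  →  {at(c), at(f), clear(a,a), clear(a,f), clear(f,a), marked(a,c), marked(a,f), marked(c,b), marked(f,c)}
4. tag(a)  →  {at(a), at(c), at(f), clear(a,a), clear(a,f), clear(f,a), marked(a,a), marked(a,c), marked(a,f), marked(c,b), marked(f,c)}

flip(f,a); flip(c,a); step(c,a); tag(a)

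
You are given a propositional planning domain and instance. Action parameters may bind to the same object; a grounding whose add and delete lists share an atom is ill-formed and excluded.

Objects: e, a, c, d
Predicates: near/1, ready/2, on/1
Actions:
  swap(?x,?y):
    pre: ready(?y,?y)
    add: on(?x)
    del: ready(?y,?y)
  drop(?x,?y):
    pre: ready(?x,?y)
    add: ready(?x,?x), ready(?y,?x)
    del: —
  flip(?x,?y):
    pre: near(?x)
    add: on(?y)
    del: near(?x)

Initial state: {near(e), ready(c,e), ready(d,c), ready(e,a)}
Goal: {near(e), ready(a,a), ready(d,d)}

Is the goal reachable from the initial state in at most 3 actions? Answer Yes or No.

Yes

1. drop(e,a)  →  {near(e), ready(a,e), ready(c,e), ready(d,c), ready(e,a), ready(e,e)}
2. drop(a,e)  →  {near(e), ready(a,a), ready(a,e), ready(c,e), ready(d,c), ready(e,a), ready(e,e)}
3. drop(d,c)  →  {near(e), ready(a,a), ready(a,e), ready(c,d), ready(c,e), ready(d,c), ready(d,d), ready(e,a), ready(e,e)}
optimal plan length = 3; 3 ≤ 3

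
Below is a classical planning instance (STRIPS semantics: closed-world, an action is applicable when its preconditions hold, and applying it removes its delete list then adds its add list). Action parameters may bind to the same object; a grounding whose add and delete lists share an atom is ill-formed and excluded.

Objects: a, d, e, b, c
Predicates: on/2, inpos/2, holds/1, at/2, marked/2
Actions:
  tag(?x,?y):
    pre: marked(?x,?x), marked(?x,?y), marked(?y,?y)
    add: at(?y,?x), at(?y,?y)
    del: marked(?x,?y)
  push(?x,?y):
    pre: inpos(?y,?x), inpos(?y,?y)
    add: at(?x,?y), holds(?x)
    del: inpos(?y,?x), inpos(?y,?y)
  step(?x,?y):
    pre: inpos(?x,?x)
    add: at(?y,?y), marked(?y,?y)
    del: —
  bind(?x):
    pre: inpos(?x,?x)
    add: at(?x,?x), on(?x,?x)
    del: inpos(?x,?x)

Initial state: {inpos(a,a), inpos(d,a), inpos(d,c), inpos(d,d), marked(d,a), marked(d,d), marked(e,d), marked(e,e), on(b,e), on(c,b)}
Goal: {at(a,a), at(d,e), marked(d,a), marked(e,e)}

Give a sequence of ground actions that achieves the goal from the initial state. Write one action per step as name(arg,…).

1. tag(e,d)  →  {at(d,d), at(d,e), inpos(a,a), inpos(d,a), inpos(d,c), inpos(d,d), marked(d,a), marked(d,d), marked(e,e), on(b,e), on(c,b)}
2. push(a,a)  →  {at(a,a), at(d,d), at(d,e), holds(a), inpos(d,a), inpos(d,c), inpos(d,d), marked(d,a), marked(d,d), marked(e,e), on(b,e), on(c,b)}

tag(e,d); push(a,a)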